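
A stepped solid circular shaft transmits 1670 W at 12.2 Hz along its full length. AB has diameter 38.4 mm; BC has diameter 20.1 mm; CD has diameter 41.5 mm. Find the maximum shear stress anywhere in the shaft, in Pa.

ω = 2π·12.2 = 76.65 rad/s, so T = P/ω = 1670 / 76.65 = 21.79 N·m.
Under the same torque, τ_max = 16T/(πd³) is largest where d is smallest — segment BC (d = 20.1 mm).
τ_max = 16·21.79/(π·(0.0201)³) = 1.366×10^7 Pa.

1.37e7 Pa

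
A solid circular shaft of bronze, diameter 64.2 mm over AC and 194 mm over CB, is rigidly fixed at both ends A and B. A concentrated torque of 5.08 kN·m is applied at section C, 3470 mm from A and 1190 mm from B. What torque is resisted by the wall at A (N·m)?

Compatibility: T_A·a/J_AC = T_B·b/J_CB with T_A + T_B = T₀.
J_AC = 1.67×10^-6 m⁴, J_CB = 1.39×10^-4 m⁴, so T_A = T₀·(J_AC/a)/((J_AC/a)+(J_CB/b)) = 20.81 N·m, T_B = 5059 N·m.

20.8 N·m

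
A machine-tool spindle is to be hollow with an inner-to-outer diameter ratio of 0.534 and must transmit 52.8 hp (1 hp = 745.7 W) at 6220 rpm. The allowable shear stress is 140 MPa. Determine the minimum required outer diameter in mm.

ω = 2π·6220/60 = 651.4 rad/s, so T = P/ω = 52.8×745.7 / 651.4 = 60.45 N·m.
For a hollow shaft with d_i/d_o = 0.534: τ_max = 16T/(π d_o³ (1−k⁴)), so d_o = [16T/(π τ_allow (1−k⁴))]^(1/3) = [16·60.45/(π·1.40×10^8·0.9187)]^(1/3) = 0.01338 m.

13.4 mm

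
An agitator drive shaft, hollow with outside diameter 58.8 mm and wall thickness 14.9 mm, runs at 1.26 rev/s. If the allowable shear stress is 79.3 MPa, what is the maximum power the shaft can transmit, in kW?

J = π(d_o⁴ − d_i⁴)/32 = π(0.0588⁴ − 0.0290⁴)/32 = 1.104×10^-6 m⁴.
T_max = τ_allow·J/r = 7.93×10^7 × 1.104×10^-6 / 0.0294 = 2978 N·m.
ω = 2π·1.26 = 7.917 rad/s, so P_max = T_max·ω = 2.358×10^4 W.

23.6 kW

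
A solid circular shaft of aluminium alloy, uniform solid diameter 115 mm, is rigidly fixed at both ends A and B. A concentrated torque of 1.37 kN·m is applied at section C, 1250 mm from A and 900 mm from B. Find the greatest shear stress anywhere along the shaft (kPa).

2670 kPa

With uniform GJ and both ends fixed, compatibility θ_AC = θ_CB gives T_A·a = T_B·b, together with T_A + T_B = T₀.
T_A = T₀·b/(a+b) = 1370·900/2150 = 573.5 N·m; T_B = 796.5 N·m.
τ in each portion: τ_AC = 1.92×10^6 Pa, τ_CB = 2.67×10^6 Pa; maximum is in CB.
τ_max = T_CB·r/J = 796.5·0.0575/1.72×10^-5 = 2.667×10^6 Pa.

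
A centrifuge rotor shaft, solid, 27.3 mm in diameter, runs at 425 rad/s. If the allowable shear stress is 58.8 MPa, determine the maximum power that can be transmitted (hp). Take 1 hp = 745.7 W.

134 hp

J = πd⁴/32 = π(0.0273)⁴/32 = 5.453×10^-8 m⁴.
T_max = τ_allow·J/r = 5.88×10^7 × 5.453×10^-8 / 0.0137 = 234.9 N·m.
ω = 425 rad/s, so P_max = T_max·ω = 9.984×10^4 W.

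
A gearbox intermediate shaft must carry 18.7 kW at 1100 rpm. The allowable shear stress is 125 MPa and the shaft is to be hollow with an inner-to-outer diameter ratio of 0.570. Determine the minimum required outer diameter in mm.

19.5 mm

ω = 2π·1100/60 = 115.2 rad/s, so T = P/ω = 18.7×10³ / 115.2 = 162.3 N·m.
For a hollow shaft with d_i/d_o = 0.570: τ_max = 16T/(π d_o³ (1−k⁴)), so d_o = [16T/(π τ_allow (1−k⁴))]^(1/3) = [16·162.3/(π·1.25×10^8·0.8944)]^(1/3) = 0.01948 m.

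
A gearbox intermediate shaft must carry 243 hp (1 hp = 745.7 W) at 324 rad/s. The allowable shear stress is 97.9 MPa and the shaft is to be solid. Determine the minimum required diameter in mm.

ω = 324 rad/s, so T = P/ω = 243×745.7 / 324.0 = 559.3 N·m.
For a solid shaft τ_max = 16T/(πd³), so d = (16T/(π τ_allow))^(1/3) = (16·559.3/(π·9.79×10^7))^(1/3) = 0.03076 m.

30.8 mm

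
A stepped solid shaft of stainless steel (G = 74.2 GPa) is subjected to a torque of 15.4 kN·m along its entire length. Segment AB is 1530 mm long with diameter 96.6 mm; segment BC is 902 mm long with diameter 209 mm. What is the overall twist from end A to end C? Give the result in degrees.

J_AB = π(0.0966)⁴/32 = 8.55×10^-6 m⁴; J_BC = π(0.209)⁴/32 = 1.87×10^-4 m⁴.
θ = (T/G)·Σ L_i/J_i = (15400/74.2×10⁹)·(1.53/8.55×10^-6 + 0.902/1.87×10^-4) = 0.03814 rad.

2.19°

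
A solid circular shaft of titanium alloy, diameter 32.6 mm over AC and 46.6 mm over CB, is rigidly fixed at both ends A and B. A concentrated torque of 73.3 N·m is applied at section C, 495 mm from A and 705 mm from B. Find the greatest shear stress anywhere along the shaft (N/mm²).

Compatibility: T_A·a/J_AC = T_B·b/J_CB with T_A + T_B = T₀.
J_AC = 1.11×10^-7 m⁴, J_CB = 4.63×10^-7 m⁴, so T_A = T₀·(J_AC/a)/((J_AC/a)+(J_CB/b)) = 18.64 N·m, T_B = 54.66 N·m.
τ in each portion: τ_AC = 2.74×10^6 Pa, τ_CB = 2.75×10^6 Pa; maximum is in CB.
τ_max = T_CB·r/J = 54.66·0.0233/4.63×10^-7 = 2.751×10^6 Pa.

2.75 N/mm²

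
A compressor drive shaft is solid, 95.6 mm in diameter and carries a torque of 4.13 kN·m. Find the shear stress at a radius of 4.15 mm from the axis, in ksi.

0.303 ksi

J = πd⁴/32 = π(0.0956)⁴/32 = 8.200×10^-6 m⁴.
Shear stress varies linearly with radius: τ = T·r/J = 4130 × 0.00415 / 8.200×10^-6 = 2.090×10^6 Pa.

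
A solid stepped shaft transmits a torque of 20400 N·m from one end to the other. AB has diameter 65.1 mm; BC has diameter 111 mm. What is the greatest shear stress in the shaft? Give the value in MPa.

Under the same torque, τ_max = 16T/(πd³) is largest where d is smallest — segment AB (d = 65.1 mm).
τ_max = 16·20400/(π·(0.0651)³) = 3.766×10^8 Pa.

377 MPa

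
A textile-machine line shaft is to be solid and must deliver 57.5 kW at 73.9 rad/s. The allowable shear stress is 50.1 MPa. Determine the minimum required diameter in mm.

42.9 mm

ω = 73.9 rad/s, so T = P/ω = 57.5×10³ / 73.90 = 778.1 N·m.
For a solid shaft τ_max = 16T/(πd³), so d = (16T/(π τ_allow))^(1/3) = (16·778.1/(π·5.01×10^7))^(1/3) = 0.04293 m.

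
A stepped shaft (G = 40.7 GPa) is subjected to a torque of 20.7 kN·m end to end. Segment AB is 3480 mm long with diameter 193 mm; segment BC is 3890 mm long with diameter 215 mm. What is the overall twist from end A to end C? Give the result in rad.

J_AB = π(0.193)⁴/32 = 1.36×10^-4 m⁴; J_BC = π(0.215)⁴/32 = 2.10×10^-4 m⁴.
θ = (T/G)·Σ L_i/J_i = (20700/40.7×10⁹)·(3.48/1.36×10^-4 + 3.89/2.10×10^-4) = 0.02242 rad.

0.0224 rad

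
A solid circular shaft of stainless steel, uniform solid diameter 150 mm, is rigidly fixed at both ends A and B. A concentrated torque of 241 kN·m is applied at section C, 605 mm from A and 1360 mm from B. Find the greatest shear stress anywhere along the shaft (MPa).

252 MPa

With uniform GJ and both ends fixed, compatibility θ_AC = θ_CB gives T_A·a = T_B·b, together with T_A + T_B = T₀.
T_A = T₀·b/(a+b) = 241000·1360/1965 = 166800 N·m; T_B = 74200 N·m.
τ in each portion: τ_AC = 2.52×10^8 Pa, τ_CB = 1.12×10^8 Pa; maximum is in AC.
τ_max = T_AC·r/J = 166800·0.0750/4.97×10^-5 = 2.517×10^8 Pa.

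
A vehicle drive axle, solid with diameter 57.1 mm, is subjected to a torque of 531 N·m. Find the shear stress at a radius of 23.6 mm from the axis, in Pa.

1.20e7 Pa

J = πd⁴/32 = π(0.0571)⁴/32 = 1.044×10^-6 m⁴.
Shear stress varies linearly with radius: τ = T·r/J = 531.0 × 0.0236 / 1.044×10^-6 = 1.201×10^7 Pa.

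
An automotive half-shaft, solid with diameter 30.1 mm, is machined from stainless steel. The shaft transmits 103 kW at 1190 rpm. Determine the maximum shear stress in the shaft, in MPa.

154 MPa

ω = 2π·1190/60 = 124.6 rad/s, so T = P/ω = 103×10³ / 124.6 = 826.5 N·m.
J = πd⁴/32 = π(0.0301)⁴/32 = 8.059×10^-8 m⁴.
τ_max = T·r/J = 826.5 × 0.0151 / 8.059×10^-8 = 1.544×10^8 Pa.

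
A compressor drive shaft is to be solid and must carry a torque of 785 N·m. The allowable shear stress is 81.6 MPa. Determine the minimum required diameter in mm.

36.6 mm

For a solid shaft τ_max = 16T/(πd³), so d = (16T/(π τ_allow))^(1/3) = (16·785.0/(π·8.16×10^7))^(1/3) = 0.03659 m.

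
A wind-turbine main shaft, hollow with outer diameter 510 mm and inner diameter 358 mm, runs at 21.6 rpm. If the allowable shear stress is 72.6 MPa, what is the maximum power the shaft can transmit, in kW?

3240 kW

J = π(d_o⁴ − d_i⁴)/32 = π(0.510⁴ − 0.358⁴)/32 = 5.029×10^-3 m⁴.
T_max = τ_allow·J/r = 7.26×10^7 × 5.029×10^-3 / 0.255 = 1.432e6 N·m.
ω = 2π·21.6/60 = 2.262 rad/s, so P_max = T_max·ω = 3.239×10^6 W.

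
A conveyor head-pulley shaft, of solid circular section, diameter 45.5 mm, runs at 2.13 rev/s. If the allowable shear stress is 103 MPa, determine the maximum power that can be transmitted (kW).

J = πd⁴/32 = π(0.0455)⁴/32 = 4.208×10^-7 m⁴.
T_max = τ_allow·J/r = 1.03×10^8 × 4.208×10^-7 / 0.0227 = 1905 N·m.
ω = 2π·2.13 = 13.38 rad/s, so P_max = T_max·ω = 2.550×10^4 W.

25.5 kW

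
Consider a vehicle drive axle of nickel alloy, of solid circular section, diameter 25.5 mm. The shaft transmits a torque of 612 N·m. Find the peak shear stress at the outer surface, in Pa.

1.88e8 Pa

J = πd⁴/32 = π(0.0255)⁴/32 = 4.151×10^-8 m⁴.
τ_max = T·r/J = 612.0 × 0.0127 / 4.151×10^-8 = 1.880×10^8 Pa.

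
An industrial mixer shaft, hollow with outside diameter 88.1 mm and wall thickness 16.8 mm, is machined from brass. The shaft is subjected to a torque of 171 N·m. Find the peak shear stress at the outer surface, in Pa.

1.49e6 Pa

J = π(d_o⁴ − d_i⁴)/32 = π(0.0881⁴ − 0.0545⁴)/32 = 5.048×10^-6 m⁴.
τ_max = T·r/J = 171.0 × 0.0440 / 5.048×10^-6 = 1.492×10^6 Pa.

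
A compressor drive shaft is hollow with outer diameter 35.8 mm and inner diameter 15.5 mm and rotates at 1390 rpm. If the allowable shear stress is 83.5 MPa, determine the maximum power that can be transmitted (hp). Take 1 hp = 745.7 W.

142 hp

J = π(d_o⁴ − d_i⁴)/32 = π(0.0358⁴ − 0.0155⁴)/32 = 1.556×10^-7 m⁴.
T_max = τ_allow·J/r = 8.35×10^7 × 1.556×10^-7 / 0.0179 = 725.8 N·m.
ω = 2π·1390/60 = 145.6 rad/s, so P_max = T_max·ω = 1.057×10^5 W.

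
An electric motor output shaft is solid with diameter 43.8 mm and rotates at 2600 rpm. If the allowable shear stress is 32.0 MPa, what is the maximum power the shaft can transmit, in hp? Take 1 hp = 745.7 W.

193 hp

J = πd⁴/32 = π(0.0438)⁴/32 = 3.613×10^-7 m⁴.
T_max = τ_allow·J/r = 3.20×10^7 × 3.613×10^-7 / 0.0219 = 528.0 N·m.
ω = 2π·2600/60 = 272.3 rad/s, so P_max = T_max·ω = 1.437×10^5 W.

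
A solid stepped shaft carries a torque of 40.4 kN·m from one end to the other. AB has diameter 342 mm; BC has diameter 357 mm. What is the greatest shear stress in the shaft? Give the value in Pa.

5.14e6 Pa

Under the same torque, τ_max = 16T/(πd³) is largest where d is smallest — segment AB (d = 342 mm).
τ_max = 16·40400/(π·(0.342)³) = 5.144×10^6 Pa.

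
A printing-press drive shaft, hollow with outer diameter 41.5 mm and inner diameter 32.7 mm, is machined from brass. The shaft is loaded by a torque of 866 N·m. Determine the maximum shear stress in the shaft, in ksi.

J = π(d_o⁴ − d_i⁴)/32 = π(0.0415⁴ − 0.0327⁴)/32 = 1.789×10^-7 m⁴.
τ_max = T·r/J = 866.0 × 0.0208 / 1.789×10^-7 = 1.004×10^8 Pa.

14.6 ksi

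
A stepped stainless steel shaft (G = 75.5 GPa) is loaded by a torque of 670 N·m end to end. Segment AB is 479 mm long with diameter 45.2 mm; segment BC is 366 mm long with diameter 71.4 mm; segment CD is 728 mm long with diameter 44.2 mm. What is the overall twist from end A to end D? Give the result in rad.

0.0289 rad

J_AB = π(0.0452)⁴/32 = 4.10×10^-7 m⁴; J_BC = π(0.0714)⁴/32 = 2.55×10^-6 m⁴; J_CD = π(0.0442)⁴/32 = 3.75×10^-7 m⁴.
θ = (T/G)·Σ L_i/J_i = (670.0/75.5×10⁹)·(0.479/4.10×10^-7 + 0.366/2.55×10^-6 + 0.728/3.75×10^-7) = 0.02889 rad.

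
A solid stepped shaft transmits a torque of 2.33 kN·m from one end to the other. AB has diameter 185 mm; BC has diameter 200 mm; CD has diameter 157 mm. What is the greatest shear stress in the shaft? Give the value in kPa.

3070 kPa

Under the same torque, τ_max = 16T/(πd³) is largest where d is smallest — segment CD (d = 157 mm).
τ_max = 16·2330/(π·(0.157)³) = 3.066×10^6 Pa.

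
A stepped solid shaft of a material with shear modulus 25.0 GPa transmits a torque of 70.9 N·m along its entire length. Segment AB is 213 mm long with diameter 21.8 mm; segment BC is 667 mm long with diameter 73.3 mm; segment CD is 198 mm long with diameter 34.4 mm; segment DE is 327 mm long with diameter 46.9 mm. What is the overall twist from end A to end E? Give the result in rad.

0.0339 rad

J_AB = π(0.0218)⁴/32 = 2.22×10^-8 m⁴; J_BC = π(0.0733)⁴/32 = 2.83×10^-6 m⁴; J_CD = π(0.0344)⁴/32 = 1.37×10^-7 m⁴; J_DE = π(0.0469)⁴/32 = 4.75×10^-7 m⁴.
θ = (T/G)·Σ L_i/J_i = (70.90/25.0×10⁹)·(0.213/2.22×10^-8 + 0.667/2.83×10^-6 + 0.198/1.37×10^-7 + 0.327/4.75×10^-7) = 0.03395 rad.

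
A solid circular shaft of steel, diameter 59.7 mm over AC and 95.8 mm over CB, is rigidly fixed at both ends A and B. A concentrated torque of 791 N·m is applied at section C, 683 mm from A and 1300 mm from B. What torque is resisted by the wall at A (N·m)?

176 N·m

Compatibility: T_A·a/J_AC = T_B·b/J_CB with T_A + T_B = T₀.
J_AC = 1.25×10^-6 m⁴, J_CB = 8.27×10^-6 m⁴, so T_A = T₀·(J_AC/a)/((J_AC/a)+(J_CB/b)) = 176.4 N·m, T_B = 614.6 N·m.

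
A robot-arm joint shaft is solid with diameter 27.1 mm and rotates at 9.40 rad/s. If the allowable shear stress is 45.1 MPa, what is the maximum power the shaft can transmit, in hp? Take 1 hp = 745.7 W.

J = πd⁴/32 = π(0.0271)⁴/32 = 5.295×10^-8 m⁴.
T_max = τ_allow·J/r = 4.51×10^7 × 5.295×10^-8 / 0.0136 = 176.2 N·m.
ω = 9.40 rad/s, so P_max = T_max·ω = 1657 W.

2.22 hp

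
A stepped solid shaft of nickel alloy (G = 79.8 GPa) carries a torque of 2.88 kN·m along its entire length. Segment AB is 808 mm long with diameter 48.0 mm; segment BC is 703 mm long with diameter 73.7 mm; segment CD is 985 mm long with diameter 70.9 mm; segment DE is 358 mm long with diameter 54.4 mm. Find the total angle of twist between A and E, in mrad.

94.1 mrad

J_AB = π(0.0480)⁴/32 = 5.21×10^-7 m⁴; J_BC = π(0.0737)⁴/32 = 2.90×10^-6 m⁴; J_CD = π(0.0709)⁴/32 = 2.48×10^-6 m⁴; J_DE = π(0.0544)⁴/32 = 8.60×10^-7 m⁴.
θ = (T/G)·Σ L_i/J_i = (2880/79.8×10⁹)·(0.808/5.21×10^-7 + 0.703/2.90×10^-6 + 0.985/2.48×10^-6 + 0.358/8.60×10^-7) = 0.09407 rad.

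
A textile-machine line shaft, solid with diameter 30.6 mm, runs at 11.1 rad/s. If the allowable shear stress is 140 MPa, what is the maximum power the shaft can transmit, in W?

8740 W

J = πd⁴/32 = π(0.0306)⁴/32 = 8.608×10^-8 m⁴.
T_max = τ_allow·J/r = 1.40×10^8 × 8.608×10^-8 / 0.0153 = 787.6 N·m.
ω = 11.1 rad/s, so P_max = T_max·ω = 8743 W.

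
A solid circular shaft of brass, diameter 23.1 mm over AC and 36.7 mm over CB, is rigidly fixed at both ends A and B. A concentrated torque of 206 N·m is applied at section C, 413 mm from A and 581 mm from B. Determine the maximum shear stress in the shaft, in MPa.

Compatibility: T_A·a/J_AC = T_B·b/J_CB with T_A + T_B = T₀.
J_AC = 2.80×10^-8 m⁴, J_CB = 1.78×10^-7 m⁴, so T_A = T₀·(J_AC/a)/((J_AC/a)+(J_CB/b)) = 37.26 N·m, T_B = 168.7 N·m.
τ in each portion: τ_AC = 1.54×10^7 Pa, τ_CB = 1.74×10^7 Pa; maximum is in CB.
τ_max = T_CB·r/J = 168.7·0.0184/1.78×10^-7 = 1.739×10^7 Pa.

17.4 MPa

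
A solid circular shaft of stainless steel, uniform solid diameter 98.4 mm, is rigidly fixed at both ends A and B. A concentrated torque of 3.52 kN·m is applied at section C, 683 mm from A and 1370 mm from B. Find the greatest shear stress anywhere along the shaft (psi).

1820 psi

With uniform GJ and both ends fixed, compatibility θ_AC = θ_CB gives T_A·a = T_B·b, together with T_A + T_B = T₀.
T_A = T₀·b/(a+b) = 3520·1370/2053 = 2349 N·m; T_B = 1171 N·m.
τ in each portion: τ_AC = 1.26×10^7 Pa, τ_CB = 6.26×10^6 Pa; maximum is in AC.
τ_max = T_AC·r/J = 2349·0.0492/9.20×10^-6 = 1.256×10^7 Pa.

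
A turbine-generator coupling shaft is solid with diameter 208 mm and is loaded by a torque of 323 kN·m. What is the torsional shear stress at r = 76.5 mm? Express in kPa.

134000 kPa

J = πd⁴/32 = π(0.208)⁴/32 = 1.838×10^-4 m⁴.
Shear stress varies linearly with radius: τ = T·r/J = 323000 × 0.0765 / 1.838×10^-4 = 1.345×10^8 Pa.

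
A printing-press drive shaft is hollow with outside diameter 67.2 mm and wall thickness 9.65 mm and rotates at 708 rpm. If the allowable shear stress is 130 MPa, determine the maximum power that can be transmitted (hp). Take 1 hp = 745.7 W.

571 hp

J = π(d_o⁴ − d_i⁴)/32 = π(0.0672⁴ − 0.0479⁴)/32 = 1.485×10^-6 m⁴.
T_max = τ_allow·J/r = 1.30×10^8 × 1.485×10^-6 / 0.0336 = 5746 N·m.
ω = 2π·708/60 = 74.14 rad/s, so P_max = T_max·ω = 4.261×10^5 W.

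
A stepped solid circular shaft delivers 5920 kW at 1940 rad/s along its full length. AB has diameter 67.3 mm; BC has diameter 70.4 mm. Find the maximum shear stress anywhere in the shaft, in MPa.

51.0 MPa

ω = 1940 rad/s, so T = P/ω = 5920×10³ / 1940 = 3052 N·m.
Under the same torque, τ_max = 16T/(πd³) is largest where d is smallest — segment AB (d = 67.3 mm).
τ_max = 16·3052/(π·(0.0673)³) = 5.099×10^7 Pa.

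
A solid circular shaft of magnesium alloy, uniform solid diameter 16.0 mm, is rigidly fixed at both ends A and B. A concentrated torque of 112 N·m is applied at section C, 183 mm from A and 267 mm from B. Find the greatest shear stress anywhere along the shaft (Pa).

With uniform GJ and both ends fixed, compatibility θ_AC = θ_CB gives T_A·a = T_B·b, together with T_A + T_B = T₀.
T_A = T₀·b/(a+b) = 112.0·267/450.0 = 66.45 N·m; T_B = 45.55 N·m.
τ in each portion: τ_AC = 8.26×10^7 Pa, τ_CB = 5.66×10^7 Pa; maximum is in AC.
τ_max = T_AC·r/J = 66.45·0.00800/6.43×10^-9 = 8.263×10^7 Pa.

8.26e7 Pa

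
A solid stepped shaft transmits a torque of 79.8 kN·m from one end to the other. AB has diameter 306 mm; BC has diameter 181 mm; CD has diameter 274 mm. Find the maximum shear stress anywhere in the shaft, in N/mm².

Under the same torque, τ_max = 16T/(πd³) is largest where d is smallest — segment BC (d = 181 mm).
τ_max = 16·79800/(π·(0.181)³) = 6.854×10^7 Pa.

68.5 N/mm²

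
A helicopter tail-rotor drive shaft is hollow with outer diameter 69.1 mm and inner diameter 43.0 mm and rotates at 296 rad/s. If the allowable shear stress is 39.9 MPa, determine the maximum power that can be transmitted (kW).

650 kW

J = π(d_o⁴ − d_i⁴)/32 = π(0.0691⁴ − 0.0430⁴)/32 = 1.903×10^-6 m⁴.
T_max = τ_allow·J/r = 3.99×10^7 × 1.903×10^-6 / 0.0345 = 2197 N·m.
ω = 296 rad/s, so P_max = T_max·ω = 6.504×10^5 W.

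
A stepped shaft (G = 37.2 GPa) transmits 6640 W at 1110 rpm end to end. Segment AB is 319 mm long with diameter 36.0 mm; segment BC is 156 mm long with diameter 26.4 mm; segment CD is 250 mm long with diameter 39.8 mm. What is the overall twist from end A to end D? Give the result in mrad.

9.55 mrad

ω = 2π·1110/60 = 116.2 rad/s, so T = P/ω = 6640 / 116.2 = 57.12 N·m.
J_AB = π(0.0360)⁴/32 = 1.65×10^-7 m⁴; J_BC = π(0.0264)⁴/32 = 4.77×10^-8 m⁴; J_CD = π(0.0398)⁴/32 = 2.46×10^-7 m⁴.
θ = (T/G)·Σ L_i/J_i = (57.12/37.2×10⁹)·(0.319/1.65×10^-7 + 0.156/4.77×10^-8 + 0.250/2.46×10^-7) = 9.552×10^-3 rad.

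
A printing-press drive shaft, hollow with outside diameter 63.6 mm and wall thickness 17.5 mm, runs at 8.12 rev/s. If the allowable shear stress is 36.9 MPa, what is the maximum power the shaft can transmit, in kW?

91.2 kW

J = π(d_o⁴ − d_i⁴)/32 = π(0.0636⁴ − 0.0286⁴)/32 = 1.541×10^-6 m⁴.
T_max = τ_allow·J/r = 3.69×10^7 × 1.541×10^-6 / 0.0318 = 1788 N·m.
ω = 2π·8.12 = 51.02 rad/s, so P_max = T_max·ω = 9.121×10^4 W.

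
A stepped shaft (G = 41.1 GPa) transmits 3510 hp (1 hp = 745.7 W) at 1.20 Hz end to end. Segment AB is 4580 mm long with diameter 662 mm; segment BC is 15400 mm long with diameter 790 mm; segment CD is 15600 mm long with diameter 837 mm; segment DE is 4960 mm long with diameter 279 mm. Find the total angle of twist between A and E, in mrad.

78.6 mrad

ω = 2π·1.20 = 7.540 rad/s, so T = P/ω = 3510×745.7 / 7.540 = 347100 N·m.
J_AB = π(0.662)⁴/32 = 0.0189 m⁴; J_BC = π(0.790)⁴/32 = 0.0382 m⁴; J_CD = π(0.837)⁴/32 = 0.0482 m⁴; J_DE = π(0.279)⁴/32 = 5.95×10^-4 m⁴.
θ = (T/G)·Σ L_i/J_i = (347100/41.1×10⁹)·(4.58/0.0189 + 15.4/0.0382 + 15.6/0.0482 + 4.96/5.95×10^-4) = 0.07861 rad.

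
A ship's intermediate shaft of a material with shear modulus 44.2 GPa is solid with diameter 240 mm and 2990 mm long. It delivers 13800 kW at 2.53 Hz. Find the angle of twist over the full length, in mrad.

180 mrad

ω = 2π·2.53 = 15.90 rad/s, so T = P/ω = 13800×10³ / 15.90 = 868100 N·m.
J = πd⁴/32 = π(0.240)⁴/32 = 3.257×10^-4 m⁴.
θ = T·L/(G·J) = 868100 × 2.99 / (44.2×10⁹ × 3.257×10^-4) = 0.1803 rad.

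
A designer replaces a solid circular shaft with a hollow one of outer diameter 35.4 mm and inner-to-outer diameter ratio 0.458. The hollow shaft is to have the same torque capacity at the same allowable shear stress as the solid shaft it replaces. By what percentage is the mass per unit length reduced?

Equal τ_max and T ⇒ the solid shaft needs d_s³ = d_o³(1−k⁴), so d_s = 35.4·(1−0.458⁴)^(1/3) = 34.87 mm.
Area ratio A_h/A_s = d_o²(1−k²)/d_s² = (1−k²)/(1−k⁴)^(2/3) = 0.8143.
Mass saving = 1 − 0.8143 = 18.6 %.

18.6 %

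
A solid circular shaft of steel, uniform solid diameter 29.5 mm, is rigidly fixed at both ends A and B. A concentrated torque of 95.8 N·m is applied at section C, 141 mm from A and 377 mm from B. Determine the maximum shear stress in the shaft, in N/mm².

13.8 N/mm²

With uniform GJ and both ends fixed, compatibility θ_AC = θ_CB gives T_A·a = T_B·b, together with T_A + T_B = T₀.
T_A = T₀·b/(a+b) = 95.80·377/518.0 = 69.72 N·m; T_B = 26.08 N·m.
τ in each portion: τ_AC = 1.38×10^7 Pa, τ_CB = 5.17×10^6 Pa; maximum is in AC.
τ_max = T_AC·r/J = 69.72·0.0147/7.44×10^-8 = 1.383×10^7 Pa.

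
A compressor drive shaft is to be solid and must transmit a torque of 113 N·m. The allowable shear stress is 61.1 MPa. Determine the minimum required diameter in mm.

21.1 mm

For a solid shaft τ_max = 16T/(πd³), so d = (16T/(π τ_allow))^(1/3) = (16·113.0/(π·6.11×10^7))^(1/3) = 0.02112 m.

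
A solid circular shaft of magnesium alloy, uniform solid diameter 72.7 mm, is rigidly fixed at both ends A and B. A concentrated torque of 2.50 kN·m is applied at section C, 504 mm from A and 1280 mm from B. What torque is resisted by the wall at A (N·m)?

With uniform GJ and both ends fixed, compatibility θ_AC = θ_CB gives T_A·a = T_B·b, together with T_A + T_B = T₀.
T_A = T₀·b/(a+b) = 2500·1280/1784 = 1794 N·m; T_B = 706.3 N·m.

1790 N·m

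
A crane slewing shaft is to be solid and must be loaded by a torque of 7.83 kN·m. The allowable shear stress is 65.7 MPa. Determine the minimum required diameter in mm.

For a solid shaft τ_max = 16T/(πd³), so d = (16T/(π τ_allow))^(1/3) = (16·7830/(π·6.57×10^7))^(1/3) = 0.08467 m.

84.7 mm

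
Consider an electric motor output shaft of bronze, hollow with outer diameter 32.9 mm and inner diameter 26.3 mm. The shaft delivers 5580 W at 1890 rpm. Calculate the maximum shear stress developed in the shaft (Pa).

6.82e6 Pa

ω = 2π·1890/60 = 197.9 rad/s, so T = P/ω = 5580 / 197.9 = 28.19 N·m.
J = π(d_o⁴ − d_i⁴)/32 = π(0.0329⁴ − 0.0263⁴)/32 = 6.805×10^-8 m⁴.
τ_max = T·r/J = 28.19 × 0.0164 / 6.805×10^-8 = 6.815×10^6 Pa.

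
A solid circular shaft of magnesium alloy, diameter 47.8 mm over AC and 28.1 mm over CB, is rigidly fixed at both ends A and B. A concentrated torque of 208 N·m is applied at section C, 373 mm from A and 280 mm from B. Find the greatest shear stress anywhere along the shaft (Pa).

Compatibility: T_A·a/J_AC = T_B·b/J_CB with T_A + T_B = T₀.
J_AC = 5.13×10^-7 m⁴, J_CB = 6.12×10^-8 m⁴, so T_A = T₀·(J_AC/a)/((J_AC/a)+(J_CB/b)) = 179.4 N·m, T_B = 28.55 N·m.
τ in each portion: τ_AC = 8.37×10^6 Pa, τ_CB = 6.55×10^6 Pa; maximum is in AC.
τ_max = T_AC·r/J = 179.4·0.0239/5.13×10^-7 = 8.368×10^6 Pa.

8.37e6 Pa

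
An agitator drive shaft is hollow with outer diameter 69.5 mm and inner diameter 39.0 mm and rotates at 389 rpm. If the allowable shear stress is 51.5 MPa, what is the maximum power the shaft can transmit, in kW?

J = π(d_o⁴ − d_i⁴)/32 = π(0.0695⁴ − 0.0390⁴)/32 = 2.063×10^-6 m⁴.
T_max = τ_allow·J/r = 5.15×10^7 × 2.063×10^-6 / 0.0348 = 3058 N·m.
ω = 2π·389/60 = 40.74 rad/s, so P_max = T_max·ω = 1.246×10^5 W.

125 kW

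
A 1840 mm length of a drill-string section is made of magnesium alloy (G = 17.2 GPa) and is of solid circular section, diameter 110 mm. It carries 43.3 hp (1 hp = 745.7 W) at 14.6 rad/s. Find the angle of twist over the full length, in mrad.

ω = 14.6 rad/s, so T = P/ω = 43.3×745.7 / 14.60 = 2212 N·m.
J = πd⁴/32 = π(0.110)⁴/32 = 1.437×10^-5 m⁴.
θ = T·L/(G·J) = 2212 × 1.84 / (17.2×10⁹ × 1.437×10^-5) = 0.01646 rad.

16.5 mrad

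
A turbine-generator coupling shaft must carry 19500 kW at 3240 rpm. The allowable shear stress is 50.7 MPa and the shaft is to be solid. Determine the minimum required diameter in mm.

179 mm

ω = 2π·3240/60 = 339.3 rad/s, so T = P/ω = 19500×10³ / 339.3 = 57470 N·m.
For a solid shaft τ_max = 16T/(πd³), so d = (16T/(π τ_allow))^(1/3) = (16·57470/(π·5.07×10^7))^(1/3) = 0.1794 m.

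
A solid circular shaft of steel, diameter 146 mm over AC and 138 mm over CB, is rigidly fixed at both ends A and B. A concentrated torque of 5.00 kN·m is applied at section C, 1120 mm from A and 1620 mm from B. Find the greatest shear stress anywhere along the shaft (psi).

Compatibility: T_A·a/J_AC = T_B·b/J_CB with T_A + T_B = T₀.
J_AC = 4.46×10^-5 m⁴, J_CB = 3.56×10^-5 m⁴, so T_A = T₀·(J_AC/a)/((J_AC/a)+(J_CB/b)) = 3222 N·m, T_B = 1778 N·m.
τ in each portion: τ_AC = 5.27×10^6 Pa, τ_CB = 3.45×10^6 Pa; maximum is in AC.
τ_max = T_AC·r/J = 3222·0.0730/4.46×10^-5 = 5.273×10^6 Pa.

765 psi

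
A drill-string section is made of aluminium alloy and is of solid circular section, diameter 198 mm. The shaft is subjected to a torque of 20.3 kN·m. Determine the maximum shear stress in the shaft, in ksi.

J = πd⁴/32 = π(0.198)⁴/32 = 1.509×10^-4 m⁴.
τ_max = T·r/J = 20300 × 0.0990 / 1.509×10^-4 = 1.332×10^7 Pa.

1.93 ksi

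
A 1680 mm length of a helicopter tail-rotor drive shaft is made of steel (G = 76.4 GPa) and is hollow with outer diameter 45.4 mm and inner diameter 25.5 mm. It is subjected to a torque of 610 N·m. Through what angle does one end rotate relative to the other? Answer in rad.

J = π(d_o⁴ − d_i⁴)/32 = π(0.0454⁴ − 0.0255⁴)/32 = 3.756×10^-7 m⁴.
θ = T·L/(G·J) = 610.0 × 1.68 / (76.4×10⁹ × 3.756×10^-7) = 0.03572 rad.

0.0357 rad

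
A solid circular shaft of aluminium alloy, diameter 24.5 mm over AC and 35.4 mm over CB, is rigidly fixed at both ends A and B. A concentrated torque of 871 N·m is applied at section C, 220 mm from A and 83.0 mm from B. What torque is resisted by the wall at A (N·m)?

69.4 N·m

Compatibility: T_A·a/J_AC = T_B·b/J_CB with T_A + T_B = T₀.
J_AC = 3.54×10^-8 m⁴, J_CB = 1.54×10^-7 m⁴, so T_A = T₀·(J_AC/a)/((J_AC/a)+(J_CB/b)) = 69.39 N·m, T_B = 801.6 N·m.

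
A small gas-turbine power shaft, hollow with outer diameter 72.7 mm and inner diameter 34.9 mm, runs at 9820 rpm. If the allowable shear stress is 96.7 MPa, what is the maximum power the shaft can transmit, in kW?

7100 kW

J = π(d_o⁴ − d_i⁴)/32 = π(0.0727⁴ − 0.0349⁴)/32 = 2.597×10^-6 m⁴.
T_max = τ_allow·J/r = 9.67×10^7 × 2.597×10^-6 / 0.0364 = 6908 N·m.
ω = 2π·9820/60 = 1028 rad/s, so P_max = T_max·ω = 7.104×10^6 W.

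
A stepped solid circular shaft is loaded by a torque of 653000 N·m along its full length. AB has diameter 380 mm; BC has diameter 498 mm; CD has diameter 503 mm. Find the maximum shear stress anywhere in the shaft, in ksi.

Under the same torque, τ_max = 16T/(πd³) is largest where d is smallest — segment AB (d = 380 mm).
τ_max = 16·653000/(π·(0.380)³) = 6.061×10^7 Pa.

8.79 ksi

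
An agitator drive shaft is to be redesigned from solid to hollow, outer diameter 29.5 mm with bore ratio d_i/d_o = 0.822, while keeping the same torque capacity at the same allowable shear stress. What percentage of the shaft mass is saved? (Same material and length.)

Equal τ_max and T ⇒ the solid shaft needs d_s³ = d_o³(1−k⁴), so d_s = 29.5·(1−0.822⁴)^(1/3) = 24.07 mm.
Area ratio A_h/A_s = d_o²(1−k²)/d_s² = (1−k²)/(1−k⁴)^(2/3) = 0.4870.
Mass saving = 1 − 0.4870 = 51.3 %.

51.3 %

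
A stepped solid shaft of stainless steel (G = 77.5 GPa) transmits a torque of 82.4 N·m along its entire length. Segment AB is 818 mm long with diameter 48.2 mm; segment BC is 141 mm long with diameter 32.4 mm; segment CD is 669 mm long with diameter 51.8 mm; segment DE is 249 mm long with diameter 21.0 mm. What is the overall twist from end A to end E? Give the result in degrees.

J_AB = π(0.0482)⁴/32 = 5.30×10^-7 m⁴; J_BC = π(0.0324)⁴/32 = 1.08×10^-7 m⁴; J_CD = π(0.0518)⁴/32 = 7.07×10^-7 m⁴; J_DE = π(0.0210)⁴/32 = 1.91×10^-8 m⁴.
θ = (T/G)·Σ L_i/J_i = (82.40/77.5×10⁹)·(0.818/5.30×10^-7 + 0.141/1.08×10^-7 + 0.669/7.07×10^-7 + 0.249/1.91×10^-8) = 0.01790 rad.

1.03°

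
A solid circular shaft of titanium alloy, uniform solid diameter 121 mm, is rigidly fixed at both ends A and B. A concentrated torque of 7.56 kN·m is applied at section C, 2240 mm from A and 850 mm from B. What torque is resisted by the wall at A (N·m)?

With uniform GJ and both ends fixed, compatibility θ_AC = θ_CB gives T_A·a = T_B·b, together with T_A + T_B = T₀.
T_A = T₀·b/(a+b) = 7560·850/3090 = 2080 N·m; T_B = 5480 N·m.

2080 N·m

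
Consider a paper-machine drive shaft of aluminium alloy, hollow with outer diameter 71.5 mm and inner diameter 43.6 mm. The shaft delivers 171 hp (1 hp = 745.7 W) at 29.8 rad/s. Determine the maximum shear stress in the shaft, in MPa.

ω = 29.8 rad/s, so T = P/ω = 171×745.7 / 29.80 = 4279 N·m.
J = π(d_o⁴ − d_i⁴)/32 = π(0.0715⁴ − 0.0436⁴)/32 = 2.211×10^-6 m⁴.
τ_max = T·r/J = 4279 × 0.0357 / 2.211×10^-6 = 6.919×10^7 Pa.

69.2 MPa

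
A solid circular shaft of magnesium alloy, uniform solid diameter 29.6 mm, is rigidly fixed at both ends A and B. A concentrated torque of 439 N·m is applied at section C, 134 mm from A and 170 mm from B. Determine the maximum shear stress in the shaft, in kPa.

48200 kPa

With uniform GJ and both ends fixed, compatibility θ_AC = θ_CB gives T_A·a = T_B·b, together with T_A + T_B = T₀.
T_A = T₀·b/(a+b) = 439.0·170/304.0 = 245.5 N·m; T_B = 193.5 N·m.
τ in each portion: τ_AC = 4.82×10^7 Pa, τ_CB = 3.80×10^7 Pa; maximum is in AC.
τ_max = T_AC·r/J = 245.5·0.0148/7.54×10^-8 = 4.821×10^7 Pa.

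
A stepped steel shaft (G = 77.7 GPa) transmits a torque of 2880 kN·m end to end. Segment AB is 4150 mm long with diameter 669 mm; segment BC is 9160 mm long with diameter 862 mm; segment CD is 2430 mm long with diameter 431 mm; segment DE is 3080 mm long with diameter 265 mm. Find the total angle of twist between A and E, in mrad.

J_AB = π(0.669)⁴/32 = 0.0197 m⁴; J_BC = π(0.862)⁴/32 = 0.0542 m⁴; J_CD = π(0.431)⁴/32 = 3.39×10^-3 m⁴; J_DE = π(0.265)⁴/32 = 4.84×10^-4 m⁴.
θ = (T/G)·Σ L_i/J_i = (2.880e6/77.7×10⁹)·(4.15/0.0197 + 9.16/0.0542 + 2.43/3.39×10^-3 + 3.08/4.84×10^-4) = 0.2765 rad.

276 mrad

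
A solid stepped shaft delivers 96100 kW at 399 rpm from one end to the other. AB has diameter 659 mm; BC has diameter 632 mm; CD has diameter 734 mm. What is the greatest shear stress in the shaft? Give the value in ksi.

6.73 ksi

ω = 2π·399/60 = 41.78 rad/s, so T = P/ω = 96100×10³ / 41.78 = 2.300e6 N·m.
Under the same torque, τ_max = 16T/(πd³) is largest where d is smallest — segment BC (d = 632 mm).
τ_max = 16·2.300e6/(π·(0.632)³) = 4.640×10^7 Pa.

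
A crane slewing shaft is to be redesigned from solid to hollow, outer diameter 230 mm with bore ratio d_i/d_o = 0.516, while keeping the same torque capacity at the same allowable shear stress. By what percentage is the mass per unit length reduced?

22.9 %

Equal τ_max and T ⇒ the solid shaft needs d_s³ = d_o³(1−k⁴), so d_s = 230·(1−0.516⁴)^(1/3) = 224.4 mm.
Area ratio A_h/A_s = d_o²(1−k²)/d_s² = (1−k²)/(1−k⁴)^(2/3) = 0.7706.
Mass saving = 1 − 0.7706 = 22.9 %.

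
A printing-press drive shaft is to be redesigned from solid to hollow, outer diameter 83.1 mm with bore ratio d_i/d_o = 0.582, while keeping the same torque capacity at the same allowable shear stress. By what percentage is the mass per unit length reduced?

28.3 %

Equal τ_max and T ⇒ the solid shaft needs d_s³ = d_o³(1−k⁴), so d_s = 83.1·(1−0.582⁴)^(1/3) = 79.79 mm.
Area ratio A_h/A_s = d_o²(1−k²)/d_s² = (1−k²)/(1−k⁴)^(2/3) = 0.7172.
Mass saving = 1 − 0.7172 = 28.3 %.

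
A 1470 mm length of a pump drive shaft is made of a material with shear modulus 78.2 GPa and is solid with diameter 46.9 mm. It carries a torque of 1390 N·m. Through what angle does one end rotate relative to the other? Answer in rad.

J = πd⁴/32 = π(0.0469)⁴/32 = 4.750×10^-7 m⁴.
θ = T·L/(G·J) = 1390 × 1.47 / (78.2×10⁹ × 4.750×10^-7) = 0.05501 rad.

0.0550 rad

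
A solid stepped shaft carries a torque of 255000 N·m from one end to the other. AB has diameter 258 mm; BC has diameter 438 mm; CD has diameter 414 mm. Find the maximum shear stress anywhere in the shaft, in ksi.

11.0 ksi

Under the same torque, τ_max = 16T/(πd³) is largest where d is smallest — segment AB (d = 258 mm).
τ_max = 16·255000/(π·(0.258)³) = 7.562×10^7 Pa.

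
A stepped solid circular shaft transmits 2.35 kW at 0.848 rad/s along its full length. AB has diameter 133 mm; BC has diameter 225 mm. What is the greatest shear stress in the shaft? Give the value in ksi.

0.870 ksi

ω = 0.848 rad/s, so T = P/ω = 2.35×10³ / 0.8480 = 2771 N·m.
Under the same torque, τ_max = 16T/(πd³) is largest where d is smallest — segment AB (d = 133 mm).
τ_max = 16·2771/(π·(0.133)³) = 5.999×10^6 Pa.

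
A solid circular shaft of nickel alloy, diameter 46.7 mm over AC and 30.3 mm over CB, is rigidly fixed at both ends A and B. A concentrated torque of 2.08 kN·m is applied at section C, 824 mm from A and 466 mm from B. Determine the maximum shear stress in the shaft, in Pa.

Compatibility: T_A·a/J_AC = T_B·b/J_CB with T_A + T_B = T₀.
J_AC = 4.67×10^-7 m⁴, J_CB = 8.28×10^-8 m⁴, so T_A = T₀·(J_AC/a)/((J_AC/a)+(J_CB/b)) = 1584 N·m, T_B = 496.3 N·m.
τ in each portion: τ_AC = 7.92×10^7 Pa, τ_CB = 9.09×10^7 Pa; maximum is in CB.
τ_max = T_CB·r/J = 496.3·0.0152/8.28×10^-8 = 9.086×10^7 Pa.

9.09e7 Pa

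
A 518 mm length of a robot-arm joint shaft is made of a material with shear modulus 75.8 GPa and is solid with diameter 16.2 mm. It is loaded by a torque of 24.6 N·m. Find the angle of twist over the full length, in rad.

J = πd⁴/32 = π(0.0162)⁴/32 = 6.762×10^-9 m⁴.
θ = T·L/(G·J) = 24.60 × 0.518 / (75.8×10⁹ × 6.762×10^-9) = 0.02486 rad.

0.0249 rad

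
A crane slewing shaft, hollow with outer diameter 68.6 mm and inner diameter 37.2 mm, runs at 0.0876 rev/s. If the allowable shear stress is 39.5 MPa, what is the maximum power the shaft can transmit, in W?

1260 W

J = π(d_o⁴ − d_i⁴)/32 = π(0.0686⁴ − 0.0372⁴)/32 = 1.986×10^-6 m⁴.
T_max = τ_allow·J/r = 3.95×10^7 × 1.986×10^-6 / 0.0343 = 2287 N·m.
ω = 2π·0.0876 = 0.5504 rad/s, so P_max = T_max·ω = 1259 W.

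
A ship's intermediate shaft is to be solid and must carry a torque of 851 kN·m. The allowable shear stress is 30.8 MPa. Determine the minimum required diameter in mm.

520 mm

For a solid shaft τ_max = 16T/(πd³), so d = (16T/(π τ_allow))^(1/3) = (16·851000/(π·3.08×10^7))^(1/3) = 0.5201 m.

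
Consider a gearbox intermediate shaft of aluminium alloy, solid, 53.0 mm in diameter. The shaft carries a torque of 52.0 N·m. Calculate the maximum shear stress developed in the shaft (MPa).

1.78 MPa

J = πd⁴/32 = π(0.0530)⁴/32 = 7.746×10^-7 m⁴.
τ_max = T·r/J = 52.00 × 0.0265 / 7.746×10^-7 = 1.779×10^6 Pa.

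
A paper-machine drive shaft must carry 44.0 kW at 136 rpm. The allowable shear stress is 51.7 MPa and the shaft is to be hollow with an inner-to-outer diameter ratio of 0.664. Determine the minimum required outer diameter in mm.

72.3 mm

ω = 2π·136/60 = 14.24 rad/s, so T = P/ω = 44.0×10³ / 14.24 = 3089 N·m.
For a hollow shaft with d_i/d_o = 0.664: τ_max = 16T/(π d_o³ (1−k⁴)), so d_o = [16T/(π τ_allow (1−k⁴))]^(1/3) = [16·3089/(π·5.17×10^7·0.8056)]^(1/3) = 0.07229 m.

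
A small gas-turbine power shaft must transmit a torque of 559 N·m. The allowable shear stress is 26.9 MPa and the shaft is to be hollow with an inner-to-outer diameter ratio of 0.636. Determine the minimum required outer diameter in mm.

For a hollow shaft with d_i/d_o = 0.636: τ_max = 16T/(π d_o³ (1−k⁴)), so d_o = [16T/(π τ_allow (1−k⁴))]^(1/3) = [16·559.0/(π·2.69×10^7·0.8364)]^(1/3) = 0.05020 m.

50.2 mm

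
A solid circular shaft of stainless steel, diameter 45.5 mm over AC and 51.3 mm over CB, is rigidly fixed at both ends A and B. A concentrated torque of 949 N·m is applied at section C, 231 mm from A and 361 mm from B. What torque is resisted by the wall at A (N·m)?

Compatibility: T_A·a/J_AC = T_B·b/J_CB with T_A + T_B = T₀.
J_AC = 4.21×10^-7 m⁴, J_CB = 6.80×10^-7 m⁴, so T_A = T₀·(J_AC/a)/((J_AC/a)+(J_CB/b)) = 466.6 N·m, T_B = 482.4 N·m.

467 N·m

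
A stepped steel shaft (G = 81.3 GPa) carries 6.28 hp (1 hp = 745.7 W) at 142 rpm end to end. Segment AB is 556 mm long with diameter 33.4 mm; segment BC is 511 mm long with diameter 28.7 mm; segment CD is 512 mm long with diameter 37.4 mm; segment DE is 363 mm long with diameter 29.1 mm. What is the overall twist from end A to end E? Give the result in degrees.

ω = 2π·142/60 = 14.87 rad/s, so T = P/ω = 6.28×745.7 / 14.87 = 314.9 N·m.
J_AB = π(0.0334)⁴/32 = 1.22×10^-7 m⁴; J_BC = π(0.0287)⁴/32 = 6.66×10^-8 m⁴; J_CD = π(0.0374)⁴/32 = 1.92×10^-7 m⁴; J_DE = π(0.0291)⁴/32 = 7.04×10^-8 m⁴.
θ = (T/G)·Σ L_i/J_i = (314.9/81.3×10⁹)·(0.556/1.22×10^-7 + 0.511/6.66×10^-8 + 0.512/1.92×10^-7 + 0.363/7.04×10^-8) = 0.07764 rad.

4.45°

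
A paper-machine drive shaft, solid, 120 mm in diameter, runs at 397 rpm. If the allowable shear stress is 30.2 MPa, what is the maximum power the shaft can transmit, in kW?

J = πd⁴/32 = π(0.120)⁴/32 = 2.036×10^-5 m⁴.
T_max = τ_allow·J/r = 3.02×10^7 × 2.036×10^-5 / 0.0600 = 10250 N·m.
ω = 2π·397/60 = 41.57 rad/s, so P_max = T_max·ω = 4.260×10^5 W.

426 kW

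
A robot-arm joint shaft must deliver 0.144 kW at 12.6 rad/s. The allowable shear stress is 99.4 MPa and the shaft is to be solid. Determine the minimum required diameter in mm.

ω = 12.6 rad/s, so T = P/ω = 0.144×10³ / 12.60 = 11.43 N·m.
For a solid shaft τ_max = 16T/(πd³), so d = (16T/(π τ_allow))^(1/3) = (16·11.43/(π·9.94×10^7))^(1/3) = 0.008366 m.

8.37 mm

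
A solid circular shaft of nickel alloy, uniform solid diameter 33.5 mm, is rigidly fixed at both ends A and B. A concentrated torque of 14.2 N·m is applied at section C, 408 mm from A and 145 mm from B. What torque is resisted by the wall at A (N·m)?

With uniform GJ and both ends fixed, compatibility θ_AC = θ_CB gives T_A·a = T_B·b, together with T_A + T_B = T₀.
T_A = T₀·b/(a+b) = 14.20·145/553.0 = 3.723 N·m; T_B = 10.48 N·m.

3.72 N·m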